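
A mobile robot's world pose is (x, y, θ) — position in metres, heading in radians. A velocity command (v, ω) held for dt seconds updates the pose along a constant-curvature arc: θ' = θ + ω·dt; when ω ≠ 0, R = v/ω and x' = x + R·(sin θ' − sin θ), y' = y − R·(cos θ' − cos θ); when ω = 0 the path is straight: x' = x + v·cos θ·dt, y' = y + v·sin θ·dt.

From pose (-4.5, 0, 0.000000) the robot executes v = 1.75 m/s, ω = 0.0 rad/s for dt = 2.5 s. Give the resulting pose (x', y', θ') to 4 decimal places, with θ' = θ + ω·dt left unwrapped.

θ' = 0.0000 + 0.0·2.5 = 0.0000
ω = 0 → straight: x' = -4.5 + 1.75·cos(0.0000)·2.5 = -0.1250
y' = 0 + 1.75·sin(0.0000)·2.5 = 0.0000

(-0.1250, 0.0000, 0.0000)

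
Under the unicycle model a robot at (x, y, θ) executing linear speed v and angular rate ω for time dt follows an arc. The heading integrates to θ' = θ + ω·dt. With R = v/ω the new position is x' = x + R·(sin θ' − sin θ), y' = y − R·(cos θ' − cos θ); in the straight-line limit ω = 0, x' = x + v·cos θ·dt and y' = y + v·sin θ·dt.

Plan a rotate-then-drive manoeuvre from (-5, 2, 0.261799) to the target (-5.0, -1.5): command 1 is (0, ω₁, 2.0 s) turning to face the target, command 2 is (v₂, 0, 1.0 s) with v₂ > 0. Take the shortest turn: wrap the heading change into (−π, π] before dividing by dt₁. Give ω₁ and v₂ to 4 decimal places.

ω₁ = -0.9163, v₂ = 3.5000

heading to target = atan2(-1.5−2, -5−-5) = -1.5708
Δθ = wrap(-1.5708 − 0.2618) = -1.8326; ω₁ = Δθ/dt₁ = -0.9163
distance = √((-5−-5)² + (-1.5−2)²) = 3.5000; v₂ = distance/dt₂ = 3.5000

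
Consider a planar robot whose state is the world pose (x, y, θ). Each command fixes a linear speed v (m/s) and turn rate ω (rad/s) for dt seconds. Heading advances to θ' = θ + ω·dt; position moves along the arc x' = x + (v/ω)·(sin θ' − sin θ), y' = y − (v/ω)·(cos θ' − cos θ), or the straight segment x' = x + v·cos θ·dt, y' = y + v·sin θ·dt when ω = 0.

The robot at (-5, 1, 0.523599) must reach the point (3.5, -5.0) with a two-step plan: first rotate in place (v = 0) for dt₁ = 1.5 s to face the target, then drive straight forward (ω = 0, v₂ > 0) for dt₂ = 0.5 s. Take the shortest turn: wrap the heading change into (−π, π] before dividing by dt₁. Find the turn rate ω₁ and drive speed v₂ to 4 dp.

ω₁ = -0.7588, v₂ = 20.8087

heading to target = atan2(-5−1, 3.5−-5) = -0.6147
Δθ = wrap(-0.6147 − 0.5236) = -1.1383; ω₁ = Δθ/dt₁ = -0.7588
distance = √((3.5−-5)² + (-5−1)²) = 10.4043; v₂ = distance/dt₂ = 20.8087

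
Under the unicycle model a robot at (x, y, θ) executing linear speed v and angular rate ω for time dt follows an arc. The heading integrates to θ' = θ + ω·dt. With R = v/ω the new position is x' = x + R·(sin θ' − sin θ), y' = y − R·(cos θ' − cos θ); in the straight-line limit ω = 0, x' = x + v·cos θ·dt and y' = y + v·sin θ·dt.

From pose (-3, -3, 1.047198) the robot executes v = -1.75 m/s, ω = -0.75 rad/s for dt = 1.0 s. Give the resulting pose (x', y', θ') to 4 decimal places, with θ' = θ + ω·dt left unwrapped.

(-4.3374, -4.0644, 0.2972)

θ' = 1.0472 + -0.75·1.0 = 0.2972
R = v/ω = -1.75/-0.75 = 2.3333
x' = -3 + 2.3333·(sin 0.2972 − sin 1.0472) = -4.3374
y' = -3 − 2.3333·(cos 0.2972 − cos 1.0472) = -4.0644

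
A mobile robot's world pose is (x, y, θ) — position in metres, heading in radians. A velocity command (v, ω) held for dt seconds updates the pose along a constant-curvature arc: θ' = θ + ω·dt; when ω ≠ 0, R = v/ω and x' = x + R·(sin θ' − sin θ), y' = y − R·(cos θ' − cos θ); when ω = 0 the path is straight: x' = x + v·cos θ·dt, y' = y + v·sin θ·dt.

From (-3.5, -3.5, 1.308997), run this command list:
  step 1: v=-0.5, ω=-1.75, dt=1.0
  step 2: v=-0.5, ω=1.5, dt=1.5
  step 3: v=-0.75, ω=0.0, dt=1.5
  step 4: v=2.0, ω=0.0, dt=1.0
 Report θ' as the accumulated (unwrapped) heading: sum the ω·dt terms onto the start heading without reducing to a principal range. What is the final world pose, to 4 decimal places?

(-4.5706, -3.2142, 1.8090)

step 1: θ'=-0.4410 (R=0.2857) → pose (-3.8979, -3.6844, -0.4410)
step 2: θ'=1.8090 (R=-0.3333) → pose (-4.3641, -4.0645, 1.8090)
step 3: θ'=1.8090 (straight) → pose (-4.0987, -5.1578, 1.8090)
step 4: θ'=1.8090 (straight) → pose (-4.5706, -3.2142, 1.8090)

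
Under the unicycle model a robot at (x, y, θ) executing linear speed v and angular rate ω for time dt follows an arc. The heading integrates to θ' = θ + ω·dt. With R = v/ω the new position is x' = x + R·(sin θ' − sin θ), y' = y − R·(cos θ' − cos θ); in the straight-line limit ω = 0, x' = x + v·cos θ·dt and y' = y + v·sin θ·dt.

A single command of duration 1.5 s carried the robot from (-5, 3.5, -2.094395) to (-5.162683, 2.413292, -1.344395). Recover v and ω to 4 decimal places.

v = 0.7500, ω = 0.5000

Δθ = -1.344395 − -2.094395 = 0.750000
ω = Δθ/dt = 0.750000/1.5 = 0.5000
R = −Δy/(cos θ' − cos θ) = 1.5000
v = R·ω = 1.5000·0.5000 = 0.7500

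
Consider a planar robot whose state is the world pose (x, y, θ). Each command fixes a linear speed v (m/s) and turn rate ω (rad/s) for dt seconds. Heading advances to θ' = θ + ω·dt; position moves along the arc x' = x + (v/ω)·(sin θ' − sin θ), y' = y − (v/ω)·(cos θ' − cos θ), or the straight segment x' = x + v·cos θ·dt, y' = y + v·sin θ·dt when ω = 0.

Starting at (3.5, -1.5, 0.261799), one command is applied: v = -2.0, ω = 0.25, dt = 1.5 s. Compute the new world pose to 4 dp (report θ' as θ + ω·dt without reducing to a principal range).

θ' = 0.2618 + 0.25·1.5 = 0.6368
R = v/ω = -2.0/0.25 = -8.0000
x' = 3.5 + -8.0000·(sin 0.6368 − sin 0.2618) = 0.8136
y' = -1.5 − -8.0000·(cos 0.6368 − cos 0.2618) = -2.7954

(0.8136, -2.7954, 0.6368)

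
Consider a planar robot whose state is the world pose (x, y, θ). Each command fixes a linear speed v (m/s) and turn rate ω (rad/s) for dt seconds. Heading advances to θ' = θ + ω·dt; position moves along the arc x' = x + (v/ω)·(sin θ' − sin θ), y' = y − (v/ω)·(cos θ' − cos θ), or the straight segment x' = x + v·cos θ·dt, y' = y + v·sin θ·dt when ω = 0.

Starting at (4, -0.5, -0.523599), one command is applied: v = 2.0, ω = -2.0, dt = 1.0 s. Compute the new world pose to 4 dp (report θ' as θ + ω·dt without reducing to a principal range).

(4.0794, -2.1811, -2.5236)

θ' = -0.5236 + -2.0·1.0 = -2.5236
R = v/ω = 2.0/-2.0 = -1.0000
x' = 4 + -1.0000·(sin -2.5236 − sin -0.5236) = 4.0794
y' = -0.5 − -1.0000·(cos -2.5236 − cos -0.5236) = -2.1811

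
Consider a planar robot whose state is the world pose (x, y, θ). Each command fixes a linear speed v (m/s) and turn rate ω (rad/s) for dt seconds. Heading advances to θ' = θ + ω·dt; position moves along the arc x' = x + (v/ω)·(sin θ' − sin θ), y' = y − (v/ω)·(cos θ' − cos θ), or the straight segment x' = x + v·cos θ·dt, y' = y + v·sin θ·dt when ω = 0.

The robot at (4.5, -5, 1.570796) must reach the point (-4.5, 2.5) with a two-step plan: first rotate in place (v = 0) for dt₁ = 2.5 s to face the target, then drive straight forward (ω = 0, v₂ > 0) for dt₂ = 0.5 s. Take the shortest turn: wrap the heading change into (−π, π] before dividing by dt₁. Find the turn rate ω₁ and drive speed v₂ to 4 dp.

heading to target = atan2(2.5−-5, -4.5−4.5) = 2.4469
Δθ = wrap(2.4469 − 1.5708) = 0.8761; ω₁ = Δθ/dt₁ = 0.3504
distance = √((-4.5−4.5)² + (2.5−-5)²) = 11.7154; v₂ = distance/dt₂ = 23.4307

ω₁ = 0.3504, v₂ = 23.4307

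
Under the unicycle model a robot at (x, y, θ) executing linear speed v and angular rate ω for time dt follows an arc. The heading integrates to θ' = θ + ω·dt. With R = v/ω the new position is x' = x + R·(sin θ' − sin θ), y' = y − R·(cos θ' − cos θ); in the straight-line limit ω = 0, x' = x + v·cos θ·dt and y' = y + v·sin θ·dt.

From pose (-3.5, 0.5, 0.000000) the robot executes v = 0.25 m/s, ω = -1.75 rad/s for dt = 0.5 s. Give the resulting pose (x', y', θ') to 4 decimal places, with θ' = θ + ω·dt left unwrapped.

(-3.3904, 0.4487, -0.8750)

θ' = 0.0000 + -1.75·0.5 = -0.8750
R = v/ω = 0.25/-1.75 = -0.1429
x' = -3.5 + -0.1429·(sin -0.8750 − sin 0.0000) = -3.3904
y' = 0.5 − -0.1429·(cos -0.8750 − cos 0.0000) = 0.4487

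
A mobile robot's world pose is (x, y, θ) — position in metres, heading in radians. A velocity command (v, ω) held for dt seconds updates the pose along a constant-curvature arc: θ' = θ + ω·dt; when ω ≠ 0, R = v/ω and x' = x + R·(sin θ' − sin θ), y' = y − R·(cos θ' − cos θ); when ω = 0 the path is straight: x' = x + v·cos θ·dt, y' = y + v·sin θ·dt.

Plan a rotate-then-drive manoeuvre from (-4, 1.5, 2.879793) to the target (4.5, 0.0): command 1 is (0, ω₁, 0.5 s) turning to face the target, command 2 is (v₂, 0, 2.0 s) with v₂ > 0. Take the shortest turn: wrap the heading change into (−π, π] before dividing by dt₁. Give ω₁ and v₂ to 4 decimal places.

heading to target = atan2(0−1.5, 4.5−-4) = -0.1747
Δθ = wrap(-0.1747 − 2.8798) = -3.0545; ω₁ = Δθ/dt₁ = -6.1089
distance = √((4.5−-4)² + (0−1.5)²) = 8.6313; v₂ = distance/dt₂ = 4.3157

ω₁ = -6.1089, v₂ = 4.3157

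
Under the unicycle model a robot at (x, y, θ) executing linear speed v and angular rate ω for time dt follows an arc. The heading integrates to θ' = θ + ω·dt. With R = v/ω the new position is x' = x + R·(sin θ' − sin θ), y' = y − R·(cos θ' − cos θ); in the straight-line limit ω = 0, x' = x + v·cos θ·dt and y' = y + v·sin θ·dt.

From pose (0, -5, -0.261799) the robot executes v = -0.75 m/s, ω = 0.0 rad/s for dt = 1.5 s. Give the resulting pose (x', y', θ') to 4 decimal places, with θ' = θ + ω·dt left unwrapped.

θ' = -0.2618 + 0.0·1.5 = -0.2618
ω = 0 → straight: x' = 0 + -0.75·cos(-0.2618)·1.5 = -1.0867
y' = -5 + -0.75·sin(-0.2618)·1.5 = -4.7088

(-1.0867, -4.7088, -0.2618)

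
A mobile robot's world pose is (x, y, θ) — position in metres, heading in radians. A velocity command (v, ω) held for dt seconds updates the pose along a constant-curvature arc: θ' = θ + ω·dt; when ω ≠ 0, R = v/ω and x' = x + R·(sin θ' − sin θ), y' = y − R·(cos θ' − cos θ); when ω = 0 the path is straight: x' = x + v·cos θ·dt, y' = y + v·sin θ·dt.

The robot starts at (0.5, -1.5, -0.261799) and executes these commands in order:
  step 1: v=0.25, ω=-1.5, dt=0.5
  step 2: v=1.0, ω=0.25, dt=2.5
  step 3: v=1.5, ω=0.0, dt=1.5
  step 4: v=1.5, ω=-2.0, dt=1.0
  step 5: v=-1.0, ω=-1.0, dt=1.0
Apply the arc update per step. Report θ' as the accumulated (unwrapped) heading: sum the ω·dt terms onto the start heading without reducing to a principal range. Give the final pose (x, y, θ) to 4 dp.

step 1: θ'=-1.0118 (R=-0.1667) → pose (0.5982, -1.5726, -1.0118)
step 2: θ'=-0.3868 (R=4.0000) → pose (2.4804, -3.1557, -0.3868)
step 3: θ'=-0.3868 (straight) → pose (4.5642, -4.0045, -0.3868)
step 4: θ'=-2.3868 (R=-0.7500) → pose (4.7951, -5.2454, -2.3868)
step 5: θ'=-3.3868 (R=1.0000) → pose (5.7230, -5.0037, -3.3868)

(5.7230, -5.0037, -3.3868)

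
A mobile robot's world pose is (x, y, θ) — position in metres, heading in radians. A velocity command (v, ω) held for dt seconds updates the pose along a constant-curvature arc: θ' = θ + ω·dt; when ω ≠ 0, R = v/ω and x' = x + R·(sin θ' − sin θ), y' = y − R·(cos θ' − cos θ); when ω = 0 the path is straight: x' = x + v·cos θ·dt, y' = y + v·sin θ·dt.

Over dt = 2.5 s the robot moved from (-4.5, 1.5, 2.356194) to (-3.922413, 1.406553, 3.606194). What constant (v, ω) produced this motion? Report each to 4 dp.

Δθ = 3.606194 − 2.356194 = 1.250000
ω = Δθ/dt = 1.250000/2.5 = 0.5000
R = Δx/(sin θ' − sin θ) = -0.5000
v = R·ω = -0.5000·0.5000 = -0.2500

v = -0.2500, ω = 0.5000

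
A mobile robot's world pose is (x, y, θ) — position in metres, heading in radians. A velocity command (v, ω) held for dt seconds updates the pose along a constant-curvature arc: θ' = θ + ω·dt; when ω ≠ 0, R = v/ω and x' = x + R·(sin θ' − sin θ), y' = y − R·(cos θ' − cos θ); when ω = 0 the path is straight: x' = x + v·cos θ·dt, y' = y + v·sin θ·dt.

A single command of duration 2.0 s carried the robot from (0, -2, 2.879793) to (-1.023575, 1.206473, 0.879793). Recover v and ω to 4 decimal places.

Δθ = 0.879793 − 2.879793 = -2.000000
ω = Δθ/dt = -2.000000/2.0 = -1.0000
R = −Δy/(cos θ' − cos θ) = -2.0000
v = R·ω = -2.0000·-1.0000 = 2.0000

v = 2.0000, ω = -1.0000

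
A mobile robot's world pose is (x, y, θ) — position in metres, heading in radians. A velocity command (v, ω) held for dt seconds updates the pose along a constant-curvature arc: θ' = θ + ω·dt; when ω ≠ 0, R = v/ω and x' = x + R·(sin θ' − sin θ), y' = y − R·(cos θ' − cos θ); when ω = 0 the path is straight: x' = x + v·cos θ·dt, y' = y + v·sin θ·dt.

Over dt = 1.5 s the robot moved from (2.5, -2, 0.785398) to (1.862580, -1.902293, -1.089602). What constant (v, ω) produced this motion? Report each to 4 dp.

Δθ = -1.089602 − 0.785398 = -1.875000
ω = Δθ/dt = -1.875000/1.5 = -1.2500
R = Δx/(sin θ' − sin θ) = 0.4000
v = R·ω = 0.4000·-1.2500 = -0.5000

v = -0.5000, ω = -1.2500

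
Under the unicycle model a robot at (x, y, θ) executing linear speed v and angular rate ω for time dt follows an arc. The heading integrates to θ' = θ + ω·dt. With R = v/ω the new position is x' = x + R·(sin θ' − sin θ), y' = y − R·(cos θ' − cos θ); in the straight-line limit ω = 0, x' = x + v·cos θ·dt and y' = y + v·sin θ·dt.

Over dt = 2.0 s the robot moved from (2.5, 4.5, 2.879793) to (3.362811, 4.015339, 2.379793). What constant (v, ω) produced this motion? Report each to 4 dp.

v = -0.5000, ω = -0.2500

Δθ = 2.379793 − 2.879793 = -0.500000
ω = Δθ/dt = -0.500000/2.0 = -0.2500
R = Δx/(sin θ' − sin θ) = 2.0000
v = R·ω = 2.0000·-0.2500 = -0.5000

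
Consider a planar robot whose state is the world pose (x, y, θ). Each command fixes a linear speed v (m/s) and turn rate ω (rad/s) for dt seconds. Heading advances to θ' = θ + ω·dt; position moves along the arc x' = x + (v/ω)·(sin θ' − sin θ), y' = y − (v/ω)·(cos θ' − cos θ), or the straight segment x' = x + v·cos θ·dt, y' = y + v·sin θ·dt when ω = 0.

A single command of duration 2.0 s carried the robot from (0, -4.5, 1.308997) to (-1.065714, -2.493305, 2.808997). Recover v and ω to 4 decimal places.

Δθ = 2.808997 − 1.308997 = 1.500000
ω = Δθ/dt = 1.500000/2.0 = 0.7500
R = −Δy/(cos θ' − cos θ) = 1.6667
v = R·ω = 1.6667·0.7500 = 1.2500

v = 1.2500, ω = 0.7500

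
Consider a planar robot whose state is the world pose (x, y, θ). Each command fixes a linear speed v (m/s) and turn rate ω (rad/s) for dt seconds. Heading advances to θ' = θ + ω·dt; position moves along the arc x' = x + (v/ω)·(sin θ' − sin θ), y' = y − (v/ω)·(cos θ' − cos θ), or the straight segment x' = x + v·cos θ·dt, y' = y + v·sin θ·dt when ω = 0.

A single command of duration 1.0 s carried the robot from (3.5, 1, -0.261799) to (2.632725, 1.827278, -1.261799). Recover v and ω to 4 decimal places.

Δθ = -1.261799 − -0.261799 = -1.000000
ω = Δθ/dt = -1.000000/1.0 = -1.0000
R = Δx/(sin θ' − sin θ) = 1.2500
v = R·ω = 1.2500·-1.0000 = -1.2500

v = -1.2500, ω = -1.0000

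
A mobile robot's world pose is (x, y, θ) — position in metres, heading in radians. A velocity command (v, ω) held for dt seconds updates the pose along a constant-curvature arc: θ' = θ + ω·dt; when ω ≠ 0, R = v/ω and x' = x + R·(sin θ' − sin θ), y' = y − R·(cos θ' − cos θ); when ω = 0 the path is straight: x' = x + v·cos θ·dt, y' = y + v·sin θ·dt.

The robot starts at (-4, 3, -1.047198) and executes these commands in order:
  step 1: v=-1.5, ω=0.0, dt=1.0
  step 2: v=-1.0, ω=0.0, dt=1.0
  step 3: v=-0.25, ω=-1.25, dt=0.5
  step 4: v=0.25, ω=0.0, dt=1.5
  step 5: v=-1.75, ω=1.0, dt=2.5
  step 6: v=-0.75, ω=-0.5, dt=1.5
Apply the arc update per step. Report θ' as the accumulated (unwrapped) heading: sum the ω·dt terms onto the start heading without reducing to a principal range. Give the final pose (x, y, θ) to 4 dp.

step 1: θ'=-1.0472 (straight) → pose (-4.7500, 4.2990, -1.0472)
step 2: θ'=-1.0472 (straight) → pose (-5.2500, 5.1651, -1.0472)
step 3: θ'=-1.6722 (R=0.2000) → pose (-5.2758, 5.2853, -1.6722)
step 4: θ'=-1.6722 (straight) → pose (-5.3137, 4.9122, -1.6722)
step 5: θ'=0.8278 (R=-1.7500) → pose (-8.3435, 6.2733, 0.8278)
step 6: θ'=0.0778 (R=1.5000) → pose (-9.3316, 5.7925, 0.0778)

(-9.3316, 5.7925, 0.0778)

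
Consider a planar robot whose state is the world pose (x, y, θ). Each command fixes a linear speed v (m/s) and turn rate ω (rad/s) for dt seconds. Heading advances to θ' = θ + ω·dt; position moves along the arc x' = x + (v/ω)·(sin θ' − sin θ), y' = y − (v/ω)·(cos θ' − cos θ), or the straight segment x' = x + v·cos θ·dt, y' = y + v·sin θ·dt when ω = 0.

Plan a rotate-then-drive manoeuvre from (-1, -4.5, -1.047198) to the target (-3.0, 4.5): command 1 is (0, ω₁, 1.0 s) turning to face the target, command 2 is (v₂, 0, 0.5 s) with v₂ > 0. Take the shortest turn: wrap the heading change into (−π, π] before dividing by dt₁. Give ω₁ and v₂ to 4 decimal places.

heading to target = atan2(4.5−-4.5, -3−-1) = 1.7895
Δθ = wrap(1.7895 − -1.0472) = 2.8367; ω₁ = Δθ/dt₁ = 2.8367
distance = √((-3−-1)² + (4.5−-4.5)²) = 9.2195; v₂ = distance/dt₂ = 18.4391

ω₁ = 2.8367, v₂ = 18.4391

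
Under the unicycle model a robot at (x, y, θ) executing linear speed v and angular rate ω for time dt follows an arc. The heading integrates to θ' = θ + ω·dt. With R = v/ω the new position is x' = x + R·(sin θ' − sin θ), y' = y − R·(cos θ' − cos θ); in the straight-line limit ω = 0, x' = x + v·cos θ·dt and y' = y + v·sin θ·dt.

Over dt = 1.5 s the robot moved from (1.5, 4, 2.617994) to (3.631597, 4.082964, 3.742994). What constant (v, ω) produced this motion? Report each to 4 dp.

v = -1.5000, ω = 0.7500

Δθ = 3.742994 − 2.617994 = 1.125000
ω = Δθ/dt = 1.125000/1.5 = 0.7500
R = Δx/(sin θ' − sin θ) = -2.0000
v = R·ω = -2.0000·0.7500 = -1.5000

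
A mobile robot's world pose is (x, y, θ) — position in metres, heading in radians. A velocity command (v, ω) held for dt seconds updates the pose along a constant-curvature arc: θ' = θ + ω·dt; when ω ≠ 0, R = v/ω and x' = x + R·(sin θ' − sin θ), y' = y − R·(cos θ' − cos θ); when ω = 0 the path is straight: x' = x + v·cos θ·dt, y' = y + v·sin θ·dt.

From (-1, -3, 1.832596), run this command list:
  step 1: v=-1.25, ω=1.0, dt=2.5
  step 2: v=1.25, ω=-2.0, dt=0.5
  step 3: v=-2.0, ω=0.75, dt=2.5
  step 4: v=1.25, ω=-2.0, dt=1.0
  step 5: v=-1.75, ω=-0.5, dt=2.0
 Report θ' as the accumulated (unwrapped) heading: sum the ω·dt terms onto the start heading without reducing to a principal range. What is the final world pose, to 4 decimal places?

(5.2828, -1.9682, 2.2076)

step 1: θ'=4.3326 (R=-1.2500) → pose (1.3683, -3.1399, 4.3326)
step 2: θ'=3.3326 (R=-0.6250) → pose (0.9065, -3.5218, 3.3326)
step 3: θ'=5.2076 (R=-2.6667) → pose (2.7466, 0.3636, 5.2076)
step 4: θ'=3.2076 (R=-0.6250) → pose (2.2379, -0.5571, 3.2076)
step 5: θ'=2.2076 (R=3.5000) → pose (5.2828, -1.9682, 2.2076)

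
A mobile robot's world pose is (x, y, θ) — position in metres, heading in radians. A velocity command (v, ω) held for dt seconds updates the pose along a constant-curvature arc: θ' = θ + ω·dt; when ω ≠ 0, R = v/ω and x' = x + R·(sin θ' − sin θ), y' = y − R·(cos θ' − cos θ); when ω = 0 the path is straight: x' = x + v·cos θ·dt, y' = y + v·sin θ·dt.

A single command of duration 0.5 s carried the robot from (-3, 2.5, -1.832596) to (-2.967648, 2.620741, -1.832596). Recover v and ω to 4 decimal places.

v = -0.2500, ω = 0.0000

Δθ = -1.832596 − -1.832596 = 0.000000
ω = Δθ/dt = 0.000000/0.5 = 0.0000
ω = 0 → v = (Δx·cos θ + Δy·sin θ)/dt = -0.2500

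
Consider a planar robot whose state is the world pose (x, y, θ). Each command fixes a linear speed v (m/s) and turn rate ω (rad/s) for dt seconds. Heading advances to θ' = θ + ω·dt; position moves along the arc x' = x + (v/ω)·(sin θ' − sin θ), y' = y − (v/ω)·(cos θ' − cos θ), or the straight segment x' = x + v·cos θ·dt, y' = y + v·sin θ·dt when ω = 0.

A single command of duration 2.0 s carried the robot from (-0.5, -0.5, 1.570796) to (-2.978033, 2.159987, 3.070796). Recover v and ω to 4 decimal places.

v = 2.0000, ω = 0.7500

Δθ = 3.070796 − 1.570796 = 1.500000
ω = Δθ/dt = 1.500000/2.0 = 0.7500
R = −Δy/(cos θ' − cos θ) = 2.6667
v = R·ω = 2.6667·0.7500 = 2.0000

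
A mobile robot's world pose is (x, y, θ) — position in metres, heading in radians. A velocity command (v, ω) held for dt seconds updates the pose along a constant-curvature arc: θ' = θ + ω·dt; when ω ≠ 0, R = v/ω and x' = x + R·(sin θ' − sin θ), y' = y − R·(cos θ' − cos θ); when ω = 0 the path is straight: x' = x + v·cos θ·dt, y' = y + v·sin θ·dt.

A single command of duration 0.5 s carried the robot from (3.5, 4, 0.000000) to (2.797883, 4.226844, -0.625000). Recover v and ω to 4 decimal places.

Δθ = -0.625000 − 0.000000 = -0.625000
ω = Δθ/dt = -0.625000/0.5 = -1.2500
R = Δx/(sin θ' − sin θ) = 1.2000
v = R·ω = 1.2000·-1.2500 = -1.5000

v = -1.5000, ω = -1.2500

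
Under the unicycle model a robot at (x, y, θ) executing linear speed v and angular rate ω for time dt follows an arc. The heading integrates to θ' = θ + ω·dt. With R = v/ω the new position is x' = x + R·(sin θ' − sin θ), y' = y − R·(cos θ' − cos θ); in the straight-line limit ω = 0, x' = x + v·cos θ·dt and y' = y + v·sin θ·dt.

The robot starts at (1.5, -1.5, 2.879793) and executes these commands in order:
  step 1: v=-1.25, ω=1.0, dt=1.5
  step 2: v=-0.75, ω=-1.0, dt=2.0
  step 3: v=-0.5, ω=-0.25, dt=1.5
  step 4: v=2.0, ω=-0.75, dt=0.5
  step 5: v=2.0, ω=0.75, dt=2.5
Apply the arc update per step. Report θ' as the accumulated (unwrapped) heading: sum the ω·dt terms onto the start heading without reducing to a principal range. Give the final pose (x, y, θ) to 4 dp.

step 1: θ'=4.3798 (R=-1.2500) → pose (3.0050, -0.7007, 4.3798)
step 2: θ'=2.3798 (R=0.7500) → pose (4.2316, -0.4029, 2.3798)
step 3: θ'=2.0048 (R=2.0000) → pose (4.6657, -1.0091, 2.0048)
step 4: θ'=1.6298 (R=-2.6667) → pose (4.4231, -0.0450, 1.6298)
step 5: θ'=3.5048 (R=2.6667) → pose (0.8137, 2.2905, 3.5048)

(0.8137, 2.2905, 3.5048)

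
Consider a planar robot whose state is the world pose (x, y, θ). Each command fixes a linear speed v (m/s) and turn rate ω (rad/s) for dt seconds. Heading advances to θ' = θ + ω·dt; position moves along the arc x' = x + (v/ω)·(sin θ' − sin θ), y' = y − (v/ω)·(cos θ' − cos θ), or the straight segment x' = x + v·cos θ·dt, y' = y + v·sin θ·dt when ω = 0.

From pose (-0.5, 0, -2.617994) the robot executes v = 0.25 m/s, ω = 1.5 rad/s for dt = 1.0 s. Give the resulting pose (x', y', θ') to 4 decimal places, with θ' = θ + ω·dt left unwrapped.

θ' = -2.6180 + 1.5·1.0 = -1.1180
R = v/ω = 0.25/1.5 = 0.1667
x' = -0.5 + 0.1667·(sin -1.1180 − sin -2.6180) = -0.5665
y' = 0 − 0.1667·(cos -1.1180 − cos -2.6180) = -0.2173

(-0.5665, -0.2173, -1.1180)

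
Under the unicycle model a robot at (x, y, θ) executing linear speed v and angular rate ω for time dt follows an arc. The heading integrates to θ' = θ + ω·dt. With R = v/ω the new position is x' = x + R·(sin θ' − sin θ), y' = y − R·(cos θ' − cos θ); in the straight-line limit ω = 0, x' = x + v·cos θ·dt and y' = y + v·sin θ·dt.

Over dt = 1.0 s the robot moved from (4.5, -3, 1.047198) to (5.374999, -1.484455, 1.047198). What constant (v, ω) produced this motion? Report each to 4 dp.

Δθ = 1.047198 − 1.047198 = 0.000000
ω = Δθ/dt = 0.000000/1.0 = 0.0000
ω = 0 → v = (Δx·cos θ + Δy·sin θ)/dt = 1.7500

v = 1.7500, ω = 0.0000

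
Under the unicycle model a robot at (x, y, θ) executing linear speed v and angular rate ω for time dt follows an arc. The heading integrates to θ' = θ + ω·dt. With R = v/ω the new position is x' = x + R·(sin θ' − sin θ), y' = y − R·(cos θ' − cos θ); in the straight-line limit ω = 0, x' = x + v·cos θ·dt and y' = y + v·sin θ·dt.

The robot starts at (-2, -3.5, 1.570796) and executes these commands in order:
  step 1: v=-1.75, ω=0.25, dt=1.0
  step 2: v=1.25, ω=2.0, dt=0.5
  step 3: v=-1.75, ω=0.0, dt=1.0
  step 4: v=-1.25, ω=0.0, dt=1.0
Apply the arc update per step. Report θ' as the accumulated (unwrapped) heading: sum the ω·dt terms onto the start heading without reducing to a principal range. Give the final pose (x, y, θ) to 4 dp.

step 1: θ'=1.8208 (R=-7.0000) → pose (-1.7824, -5.2318, 1.8208)
step 2: θ'=2.8208 (R=0.6250) → pose (-2.1909, -4.7933, 2.8208)
step 3: θ'=2.8208 (straight) → pose (-0.5302, -5.3452, 2.8208)
step 4: θ'=2.8208 (straight) → pose (0.6561, -5.7393, 2.8208)

(0.6561, -5.7393, 2.8208)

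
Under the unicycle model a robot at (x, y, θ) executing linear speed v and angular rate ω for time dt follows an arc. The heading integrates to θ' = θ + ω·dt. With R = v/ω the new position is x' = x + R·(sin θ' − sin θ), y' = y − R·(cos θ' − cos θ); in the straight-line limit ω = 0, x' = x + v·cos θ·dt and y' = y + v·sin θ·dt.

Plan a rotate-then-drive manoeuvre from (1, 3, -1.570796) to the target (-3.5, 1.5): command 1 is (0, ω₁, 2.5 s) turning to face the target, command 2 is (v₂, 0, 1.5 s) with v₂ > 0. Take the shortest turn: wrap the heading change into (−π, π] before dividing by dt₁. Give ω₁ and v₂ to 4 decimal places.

ω₁ = -0.4996, v₂ = 3.1623

heading to target = atan2(1.5−3, -3.5−1) = -2.8198
Δθ = wrap(-2.8198 − -1.5708) = -1.2490; ω₁ = Δθ/dt₁ = -0.4996
distance = √((-3.5−1)² + (1.5−3)²) = 4.7434; v₂ = distance/dt₂ = 3.1623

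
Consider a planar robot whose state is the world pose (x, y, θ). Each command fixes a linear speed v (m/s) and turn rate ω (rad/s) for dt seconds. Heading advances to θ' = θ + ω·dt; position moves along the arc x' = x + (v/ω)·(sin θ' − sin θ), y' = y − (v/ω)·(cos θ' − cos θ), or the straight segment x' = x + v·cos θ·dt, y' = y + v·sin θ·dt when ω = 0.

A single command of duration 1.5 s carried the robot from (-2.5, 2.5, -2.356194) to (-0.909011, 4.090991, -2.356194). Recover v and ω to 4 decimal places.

Δθ = -2.356194 − -2.356194 = 0.000000
ω = Δθ/dt = 0.000000/1.5 = 0.0000
ω = 0 → v = (Δx·cos θ + Δy·sin θ)/dt = -1.5000

v = -1.5000, ω = 0.0000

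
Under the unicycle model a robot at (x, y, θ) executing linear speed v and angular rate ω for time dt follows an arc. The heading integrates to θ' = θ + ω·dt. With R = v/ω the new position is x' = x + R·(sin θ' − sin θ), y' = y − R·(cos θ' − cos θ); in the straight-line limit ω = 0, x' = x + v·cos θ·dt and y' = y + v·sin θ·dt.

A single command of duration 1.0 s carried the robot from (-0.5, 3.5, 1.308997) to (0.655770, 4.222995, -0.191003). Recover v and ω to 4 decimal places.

v = 1.5000, ω = -1.5000

Δθ = -0.191003 − 1.308997 = -1.500000
ω = Δθ/dt = -1.500000/1.0 = -1.5000
R = Δx/(sin θ' − sin θ) = -1.0000
v = R·ω = -1.0000·-1.5000 = 1.5000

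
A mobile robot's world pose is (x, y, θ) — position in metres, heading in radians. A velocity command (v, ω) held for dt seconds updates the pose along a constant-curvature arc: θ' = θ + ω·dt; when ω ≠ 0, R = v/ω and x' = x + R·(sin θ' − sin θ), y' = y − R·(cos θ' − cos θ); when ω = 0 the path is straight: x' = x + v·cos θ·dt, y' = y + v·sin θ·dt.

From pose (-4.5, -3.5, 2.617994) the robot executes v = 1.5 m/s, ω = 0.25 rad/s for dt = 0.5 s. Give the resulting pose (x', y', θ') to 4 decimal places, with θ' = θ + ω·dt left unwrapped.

θ' = 2.6180 + 0.25·0.5 = 2.7430
R = v/ω = 1.5/0.25 = 6.0000
x' = -4.5 + 6.0000·(sin 2.7430 − sin 2.6180) = -5.1712
y' = -3.5 − 6.0000·(cos 2.7430 − cos 2.6180) = -3.1665

(-5.1712, -3.1665, 2.7430)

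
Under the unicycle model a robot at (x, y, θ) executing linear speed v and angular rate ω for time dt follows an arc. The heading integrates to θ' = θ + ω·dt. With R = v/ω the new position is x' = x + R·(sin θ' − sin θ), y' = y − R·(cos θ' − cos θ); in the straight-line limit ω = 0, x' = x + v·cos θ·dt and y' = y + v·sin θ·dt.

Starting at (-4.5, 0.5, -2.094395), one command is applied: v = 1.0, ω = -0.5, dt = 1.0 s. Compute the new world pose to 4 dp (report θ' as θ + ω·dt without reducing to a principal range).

(-5.1915, -0.2080, -2.5944)

θ' = -2.0944 + -0.5·1.0 = -2.5944
R = v/ω = 1.0/-0.5 = -2.0000
x' = -4.5 + -2.0000·(sin -2.5944 − sin -2.0944) = -5.1915
y' = 0.5 − -2.0000·(cos -2.5944 − cos -2.0944) = -0.2080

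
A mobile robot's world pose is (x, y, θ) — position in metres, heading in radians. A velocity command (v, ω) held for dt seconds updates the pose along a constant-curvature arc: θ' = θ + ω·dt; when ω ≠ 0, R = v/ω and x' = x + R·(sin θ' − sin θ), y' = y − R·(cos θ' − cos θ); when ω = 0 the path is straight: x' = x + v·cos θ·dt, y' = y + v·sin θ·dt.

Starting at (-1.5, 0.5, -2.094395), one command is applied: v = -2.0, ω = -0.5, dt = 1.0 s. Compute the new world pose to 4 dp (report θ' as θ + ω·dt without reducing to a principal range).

(-0.1171, 1.9159, -2.5944)

θ' = -2.0944 + -0.5·1.0 = -2.5944
R = v/ω = -2.0/-0.5 = 4.0000
x' = -1.5 + 4.0000·(sin -2.5944 − sin -2.0944) = -0.1171
y' = 0.5 − 4.0000·(cos -2.5944 − cos -2.0944) = 1.9159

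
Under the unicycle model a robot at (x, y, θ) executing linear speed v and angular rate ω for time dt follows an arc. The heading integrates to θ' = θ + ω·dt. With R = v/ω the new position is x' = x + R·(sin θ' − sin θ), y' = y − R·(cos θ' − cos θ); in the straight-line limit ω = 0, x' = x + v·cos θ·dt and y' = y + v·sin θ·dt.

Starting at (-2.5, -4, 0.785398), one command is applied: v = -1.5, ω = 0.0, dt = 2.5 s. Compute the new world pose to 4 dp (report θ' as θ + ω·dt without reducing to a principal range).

θ' = 0.7854 + 0.0·2.5 = 0.7854
ω = 0 → straight: x' = -2.5 + -1.5·cos(0.7854)·2.5 = -5.1517
y' = -4 + -1.5·sin(0.7854)·2.5 = -6.6516

(-5.1517, -6.6516, 0.7854)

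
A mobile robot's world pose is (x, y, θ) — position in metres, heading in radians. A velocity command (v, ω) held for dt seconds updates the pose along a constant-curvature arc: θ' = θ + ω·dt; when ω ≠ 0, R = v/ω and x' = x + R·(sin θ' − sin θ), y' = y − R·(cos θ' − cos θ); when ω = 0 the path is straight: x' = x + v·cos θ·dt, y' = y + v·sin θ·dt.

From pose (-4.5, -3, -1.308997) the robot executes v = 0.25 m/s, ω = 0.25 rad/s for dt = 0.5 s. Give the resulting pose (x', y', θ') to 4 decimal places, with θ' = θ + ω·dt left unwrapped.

(-4.4602, -3.1184, -1.1840)

θ' = -1.3090 + 0.25·0.5 = -1.1840
R = v/ω = 0.25/0.25 = 1.0000
x' = -4.5 + 1.0000·(sin -1.1840 − sin -1.3090) = -4.4602
y' = -3 − 1.0000·(cos -1.1840 − cos -1.3090) = -3.1184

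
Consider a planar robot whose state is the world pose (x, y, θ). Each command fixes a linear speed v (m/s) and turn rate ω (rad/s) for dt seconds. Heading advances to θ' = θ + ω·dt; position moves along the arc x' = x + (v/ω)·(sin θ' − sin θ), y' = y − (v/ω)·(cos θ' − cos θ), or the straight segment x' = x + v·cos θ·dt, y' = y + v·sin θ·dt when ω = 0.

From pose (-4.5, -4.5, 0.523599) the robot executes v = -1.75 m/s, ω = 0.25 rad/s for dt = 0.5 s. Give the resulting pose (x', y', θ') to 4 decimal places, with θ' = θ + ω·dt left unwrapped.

(-5.2285, -4.9837, 0.6486)

θ' = 0.5236 + 0.25·0.5 = 0.6486
R = v/ω = -1.75/0.25 = -7.0000
x' = -4.5 + -7.0000·(sin 0.6486 − sin 0.5236) = -5.2285
y' = -4.5 − -7.0000·(cos 0.6486 − cos 0.5236) = -4.9837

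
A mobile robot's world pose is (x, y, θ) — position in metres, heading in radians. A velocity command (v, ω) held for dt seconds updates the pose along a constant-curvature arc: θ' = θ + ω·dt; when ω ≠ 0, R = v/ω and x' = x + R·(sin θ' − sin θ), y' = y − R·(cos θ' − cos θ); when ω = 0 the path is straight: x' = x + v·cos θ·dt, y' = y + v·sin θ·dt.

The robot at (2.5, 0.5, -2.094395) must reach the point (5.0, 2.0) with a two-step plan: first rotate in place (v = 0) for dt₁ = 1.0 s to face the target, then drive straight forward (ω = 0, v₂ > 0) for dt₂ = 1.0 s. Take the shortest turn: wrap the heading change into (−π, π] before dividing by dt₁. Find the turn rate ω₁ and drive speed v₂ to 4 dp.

ω₁ = 2.6348, v₂ = 2.9155

heading to target = atan2(2−0.5, 5−2.5) = 0.5404
Δθ = wrap(0.5404 − -2.0944) = 2.6348; ω₁ = Δθ/dt₁ = 2.6348
distance = √((5−2.5)² + (2−0.5)²) = 2.9155; v₂ = distance/dt₂ = 2.9155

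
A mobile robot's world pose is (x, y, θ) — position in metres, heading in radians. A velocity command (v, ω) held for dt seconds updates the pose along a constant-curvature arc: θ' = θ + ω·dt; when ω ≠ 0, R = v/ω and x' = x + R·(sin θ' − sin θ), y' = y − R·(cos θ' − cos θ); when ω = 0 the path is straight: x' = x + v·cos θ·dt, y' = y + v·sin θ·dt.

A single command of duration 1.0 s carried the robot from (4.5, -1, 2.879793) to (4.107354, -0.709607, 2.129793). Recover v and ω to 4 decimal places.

v = 0.5000, ω = -0.7500

Δθ = 2.129793 − 2.879793 = -0.750000
ω = Δθ/dt = -0.750000/1.0 = -0.7500
R = Δx/(sin θ' − sin θ) = -0.6667
v = R·ω = -0.6667·-0.7500 = 0.5000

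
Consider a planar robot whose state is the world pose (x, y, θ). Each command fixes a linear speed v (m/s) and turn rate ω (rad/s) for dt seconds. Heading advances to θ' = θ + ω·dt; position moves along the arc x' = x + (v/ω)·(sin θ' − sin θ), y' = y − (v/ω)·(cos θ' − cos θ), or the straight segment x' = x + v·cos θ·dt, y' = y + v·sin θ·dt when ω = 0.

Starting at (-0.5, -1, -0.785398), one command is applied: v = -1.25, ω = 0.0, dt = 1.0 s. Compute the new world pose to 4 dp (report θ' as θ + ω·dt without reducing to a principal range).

θ' = -0.7854 + 0.0·1.0 = -0.7854
ω = 0 → straight: x' = -0.5 + -1.25·cos(-0.7854)·1.0 = -1.3839
y' = -1 + -1.25·sin(-0.7854)·1.0 = -0.1161

(-1.3839, -0.1161, -0.7854)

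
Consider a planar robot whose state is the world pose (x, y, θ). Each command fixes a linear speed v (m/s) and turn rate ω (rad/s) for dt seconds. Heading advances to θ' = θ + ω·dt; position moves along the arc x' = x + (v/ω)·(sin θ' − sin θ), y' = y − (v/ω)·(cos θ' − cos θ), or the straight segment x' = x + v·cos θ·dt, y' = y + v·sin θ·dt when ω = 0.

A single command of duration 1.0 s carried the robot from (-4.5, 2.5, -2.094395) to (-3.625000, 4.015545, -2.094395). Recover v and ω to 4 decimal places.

v = -1.7500, ω = 0.0000

Δθ = -2.094395 − -2.094395 = 0.000000
ω = Δθ/dt = 0.000000/1.0 = 0.0000
ω = 0 → v = (Δx·cos θ + Δy·sin θ)/dt = -1.7500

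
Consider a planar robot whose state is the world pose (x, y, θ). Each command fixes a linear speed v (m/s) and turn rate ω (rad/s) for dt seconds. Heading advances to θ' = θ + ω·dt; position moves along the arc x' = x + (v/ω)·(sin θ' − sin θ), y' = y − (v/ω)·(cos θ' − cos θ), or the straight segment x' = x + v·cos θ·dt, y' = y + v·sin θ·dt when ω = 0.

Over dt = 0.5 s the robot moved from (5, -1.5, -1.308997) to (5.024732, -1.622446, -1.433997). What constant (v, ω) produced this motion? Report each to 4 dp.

Δθ = -1.433997 − -1.308997 = -0.125000
ω = Δθ/dt = -0.125000/0.5 = -0.2500
R = −Δy/(cos θ' − cos θ) = -1.0000
v = R·ω = -1.0000·-0.2500 = 0.2500

v = 0.2500, ω = -0.2500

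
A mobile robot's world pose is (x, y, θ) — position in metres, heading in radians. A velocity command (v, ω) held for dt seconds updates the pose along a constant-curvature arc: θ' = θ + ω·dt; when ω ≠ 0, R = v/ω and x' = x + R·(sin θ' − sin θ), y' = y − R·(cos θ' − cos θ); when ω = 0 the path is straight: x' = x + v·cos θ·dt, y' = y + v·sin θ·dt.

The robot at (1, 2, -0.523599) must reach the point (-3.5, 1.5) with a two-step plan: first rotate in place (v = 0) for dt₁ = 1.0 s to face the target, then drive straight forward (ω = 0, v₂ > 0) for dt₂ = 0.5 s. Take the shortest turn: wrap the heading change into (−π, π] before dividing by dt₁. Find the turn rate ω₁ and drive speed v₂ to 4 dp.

heading to target = atan2(1.5−2, -3.5−1) = -3.0309
Δθ = wrap(-3.0309 − -0.5236) = -2.5073; ω₁ = Δθ/dt₁ = -2.5073
distance = √((-3.5−1)² + (1.5−2)²) = 4.5277; v₂ = distance/dt₂ = 9.0554

ω₁ = -2.5073, v₂ = 9.0554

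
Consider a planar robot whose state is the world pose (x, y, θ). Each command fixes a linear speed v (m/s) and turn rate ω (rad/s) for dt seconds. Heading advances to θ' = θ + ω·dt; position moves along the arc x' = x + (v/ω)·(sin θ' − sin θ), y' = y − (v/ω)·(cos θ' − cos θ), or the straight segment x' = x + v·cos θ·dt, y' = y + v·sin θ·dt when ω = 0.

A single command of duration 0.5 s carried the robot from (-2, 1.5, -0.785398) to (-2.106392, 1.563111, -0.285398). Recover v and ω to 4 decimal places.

Δθ = -0.285398 − -0.785398 = 0.500000
ω = Δθ/dt = 0.500000/0.5 = 1.0000
R = Δx/(sin θ' − sin θ) = -0.2500
v = R·ω = -0.2500·1.0000 = -0.2500

v = -0.2500, ω = 1.0000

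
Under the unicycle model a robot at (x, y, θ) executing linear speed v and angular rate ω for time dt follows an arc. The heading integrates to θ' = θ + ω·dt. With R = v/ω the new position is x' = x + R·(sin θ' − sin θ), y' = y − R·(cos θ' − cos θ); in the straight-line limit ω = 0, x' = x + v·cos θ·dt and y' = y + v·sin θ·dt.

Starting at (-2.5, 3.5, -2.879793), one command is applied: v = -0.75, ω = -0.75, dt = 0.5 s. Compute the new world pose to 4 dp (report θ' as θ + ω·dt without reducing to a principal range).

θ' = -2.8798 + -0.75·0.5 = -3.2548
R = v/ω = -0.75/-0.75 = 1.0000
x' = -2.5 + 1.0000·(sin -3.2548 − sin -2.8798) = -2.1282
y' = 3.5 − 1.0000·(cos -3.2548 − cos -2.8798) = 3.5277

(-2.1282, 3.5277, -3.2548)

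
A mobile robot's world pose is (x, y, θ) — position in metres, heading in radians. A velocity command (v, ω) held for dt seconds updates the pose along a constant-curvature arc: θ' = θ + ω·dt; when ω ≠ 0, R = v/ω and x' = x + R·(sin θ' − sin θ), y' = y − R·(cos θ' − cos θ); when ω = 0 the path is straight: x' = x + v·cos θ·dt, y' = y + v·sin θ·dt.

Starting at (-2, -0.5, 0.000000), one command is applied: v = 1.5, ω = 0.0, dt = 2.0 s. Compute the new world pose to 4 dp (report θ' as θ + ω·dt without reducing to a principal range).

θ' = 0.0000 + 0.0·2.0 = 0.0000
ω = 0 → straight: x' = -2 + 1.5·cos(0.0000)·2.0 = 1.0000
y' = -0.5 + 1.5·sin(0.0000)·2.0 = -0.5000

(1.0000, -0.5000, 0.0000)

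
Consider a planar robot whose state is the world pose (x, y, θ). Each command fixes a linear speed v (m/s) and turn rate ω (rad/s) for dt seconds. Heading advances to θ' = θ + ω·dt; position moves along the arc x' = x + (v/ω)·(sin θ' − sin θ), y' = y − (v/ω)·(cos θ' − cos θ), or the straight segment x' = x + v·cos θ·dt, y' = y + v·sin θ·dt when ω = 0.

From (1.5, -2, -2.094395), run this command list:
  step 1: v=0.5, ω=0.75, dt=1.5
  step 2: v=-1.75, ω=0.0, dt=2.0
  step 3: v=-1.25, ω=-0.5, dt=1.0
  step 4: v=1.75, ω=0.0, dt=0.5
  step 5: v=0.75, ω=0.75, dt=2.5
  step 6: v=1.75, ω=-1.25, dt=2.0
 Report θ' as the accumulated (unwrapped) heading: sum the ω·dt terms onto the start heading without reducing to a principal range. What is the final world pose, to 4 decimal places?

step 1: θ'=-0.9694 (R=0.6667) → pose (1.5277, -2.7105, -0.9694)
step 2: θ'=-0.9694 (straight) → pose (-0.4526, 0.1754, -0.9694)
step 3: θ'=-1.4694 (R=2.5000) → pose (-0.8784, 1.3368, -1.4694)
step 4: θ'=-1.4694 (straight) → pose (-0.7899, 0.4663, -1.4694)
step 5: θ'=0.4056 (R=1.0000) → pose (0.5996, -0.3513, 0.4056)
step 6: θ'=-2.0944 (R=-1.4000) → pose (2.3644, -2.3378, -2.0944)

(2.3644, -2.3378, -2.0944)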